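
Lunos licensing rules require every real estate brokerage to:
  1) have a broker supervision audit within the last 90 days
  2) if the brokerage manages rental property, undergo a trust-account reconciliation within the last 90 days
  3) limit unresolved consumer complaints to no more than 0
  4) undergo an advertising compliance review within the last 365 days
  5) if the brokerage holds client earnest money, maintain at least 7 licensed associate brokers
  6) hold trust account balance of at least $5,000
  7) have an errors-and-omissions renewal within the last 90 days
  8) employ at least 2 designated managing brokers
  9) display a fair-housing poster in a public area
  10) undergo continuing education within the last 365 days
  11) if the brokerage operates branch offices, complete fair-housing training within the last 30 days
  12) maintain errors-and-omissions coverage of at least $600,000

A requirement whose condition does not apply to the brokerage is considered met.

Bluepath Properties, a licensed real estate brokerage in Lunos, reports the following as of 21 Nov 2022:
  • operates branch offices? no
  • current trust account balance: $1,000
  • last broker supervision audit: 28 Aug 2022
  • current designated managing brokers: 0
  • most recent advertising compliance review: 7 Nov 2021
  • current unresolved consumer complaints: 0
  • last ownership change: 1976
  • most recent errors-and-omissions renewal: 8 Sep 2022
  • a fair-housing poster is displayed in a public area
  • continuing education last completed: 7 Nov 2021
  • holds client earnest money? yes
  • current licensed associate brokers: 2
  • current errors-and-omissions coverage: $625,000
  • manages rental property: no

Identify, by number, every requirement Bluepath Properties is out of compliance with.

1. broker supervision audit 85 days ago vs limit 90 → met
2. condition 'manages rental property' does not hold → requirement n/a → met
3. unresolved consumer complaints 0 ≤ 0 → met
4. advertising compliance review 379 days ago vs limit 365 → not met
5. condition 'holds client earnest money' holds; licensed associate brokers 2 < 7 → not met
6. trust account balance $1,000 < $5,000 → not met
7. errors-and-omissions renewal 74 days ago vs limit 90 → met
8. designated managing brokers 0 < 2 → not met
9. fair-housing poster present → met
10. continuing education 379 days ago vs limit 365 → not met
11. condition 'operates branch offices' does not hold → requirement n/a → met
12. errors-and-omissions coverage $625,000 ≥ $600,000 → met
Not met: 4, 5, 6, 8, 10

4, 5, 6, 8, 10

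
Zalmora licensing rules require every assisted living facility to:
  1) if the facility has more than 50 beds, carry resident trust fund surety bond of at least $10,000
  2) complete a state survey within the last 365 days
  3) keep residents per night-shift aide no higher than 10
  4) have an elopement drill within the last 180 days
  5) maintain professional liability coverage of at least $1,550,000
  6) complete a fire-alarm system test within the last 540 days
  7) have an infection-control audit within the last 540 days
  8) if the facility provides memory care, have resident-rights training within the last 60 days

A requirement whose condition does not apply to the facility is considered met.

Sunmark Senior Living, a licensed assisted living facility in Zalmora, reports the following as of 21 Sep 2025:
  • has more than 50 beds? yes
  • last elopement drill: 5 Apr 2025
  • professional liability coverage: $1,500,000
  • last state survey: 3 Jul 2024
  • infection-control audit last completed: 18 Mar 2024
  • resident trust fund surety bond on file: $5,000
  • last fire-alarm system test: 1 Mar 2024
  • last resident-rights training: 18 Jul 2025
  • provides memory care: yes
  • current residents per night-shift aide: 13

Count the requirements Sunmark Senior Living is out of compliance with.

7

1. condition 'has more than 50 beds' holds; resident trust fund surety bond $5,000 < $10,000 → not met
2. state survey 445 days ago vs limit 365 → not met
3. residents per night-shift aide 13 > 10 → not met
4. elopement drill 169 days ago vs limit 180 → met
5. professional liability coverage $1,500,000 < $1,550,000 → not met
6. fire-alarm system test 569 days ago vs limit 540 → not met
7. infection-control audit 552 days ago vs limit 540 → not met
8. condition 'provides memory care' holds; resident-rights training 65 days ago vs limit 60 → not met
Not met: 7 of 8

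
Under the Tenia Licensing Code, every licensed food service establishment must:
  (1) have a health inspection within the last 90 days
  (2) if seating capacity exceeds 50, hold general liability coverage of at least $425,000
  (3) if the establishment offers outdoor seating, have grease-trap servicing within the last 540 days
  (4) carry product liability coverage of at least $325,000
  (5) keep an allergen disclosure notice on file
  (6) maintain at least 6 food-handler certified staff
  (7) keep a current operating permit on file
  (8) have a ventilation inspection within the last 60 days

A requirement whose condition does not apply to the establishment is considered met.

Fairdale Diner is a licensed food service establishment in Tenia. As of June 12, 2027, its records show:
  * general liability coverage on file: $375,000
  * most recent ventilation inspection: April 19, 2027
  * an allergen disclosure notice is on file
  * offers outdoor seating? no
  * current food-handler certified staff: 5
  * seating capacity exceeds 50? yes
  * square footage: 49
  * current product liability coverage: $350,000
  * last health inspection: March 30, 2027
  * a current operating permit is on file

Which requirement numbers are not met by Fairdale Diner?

2, 6

1. health inspection 74 days ago vs limit 90 → met
2. condition 'seating capacity exceeds 50' holds; general liability coverage $375,000 < $425,000 → not met
3. condition 'offers outdoor seating' does not hold → requirement n/a → met
4. product liability coverage $350,000 ≥ $325,000 → met
5. allergen disclosure notice present → met
6. food-handler certified staff 5 < 6 → not met
7. current operating permit present → met
8. ventilation inspection 54 days ago vs limit 60 → met
Not met: 2, 6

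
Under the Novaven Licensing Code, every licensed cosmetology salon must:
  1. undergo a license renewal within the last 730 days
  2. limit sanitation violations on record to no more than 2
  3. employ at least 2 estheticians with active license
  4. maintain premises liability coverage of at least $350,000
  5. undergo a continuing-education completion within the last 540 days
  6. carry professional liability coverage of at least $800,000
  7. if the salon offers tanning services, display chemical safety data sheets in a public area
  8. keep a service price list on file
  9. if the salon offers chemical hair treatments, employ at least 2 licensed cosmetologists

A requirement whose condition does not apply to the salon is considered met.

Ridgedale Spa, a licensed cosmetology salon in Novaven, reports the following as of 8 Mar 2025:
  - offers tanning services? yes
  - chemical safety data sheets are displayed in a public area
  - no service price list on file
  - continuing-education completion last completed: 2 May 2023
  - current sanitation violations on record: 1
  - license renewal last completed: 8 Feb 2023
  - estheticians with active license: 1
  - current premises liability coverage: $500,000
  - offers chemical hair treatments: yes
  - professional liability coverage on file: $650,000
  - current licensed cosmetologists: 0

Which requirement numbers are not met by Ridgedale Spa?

1. license renewal 759 days ago vs limit 730 → not met
2. sanitation violations on record 1 ≤ 2 → met
3. estheticians with active license 1 < 2 → not met
4. premises liability coverage $500,000 ≥ $350,000 → met
5. continuing-education completion 676 days ago vs limit 540 → not met
6. professional liability coverage $650,000 < $800,000 → not met
7. condition 'offers tanning services' holds; chemical safety data sheets present → met
8. service price list absent → not met
9. condition 'offers chemical hair treatments' holds; licensed cosmetologists 0 < 2 → not met
Not met: 1, 3, 5, 6, 8, 9

1, 3, 5, 6, 8, 9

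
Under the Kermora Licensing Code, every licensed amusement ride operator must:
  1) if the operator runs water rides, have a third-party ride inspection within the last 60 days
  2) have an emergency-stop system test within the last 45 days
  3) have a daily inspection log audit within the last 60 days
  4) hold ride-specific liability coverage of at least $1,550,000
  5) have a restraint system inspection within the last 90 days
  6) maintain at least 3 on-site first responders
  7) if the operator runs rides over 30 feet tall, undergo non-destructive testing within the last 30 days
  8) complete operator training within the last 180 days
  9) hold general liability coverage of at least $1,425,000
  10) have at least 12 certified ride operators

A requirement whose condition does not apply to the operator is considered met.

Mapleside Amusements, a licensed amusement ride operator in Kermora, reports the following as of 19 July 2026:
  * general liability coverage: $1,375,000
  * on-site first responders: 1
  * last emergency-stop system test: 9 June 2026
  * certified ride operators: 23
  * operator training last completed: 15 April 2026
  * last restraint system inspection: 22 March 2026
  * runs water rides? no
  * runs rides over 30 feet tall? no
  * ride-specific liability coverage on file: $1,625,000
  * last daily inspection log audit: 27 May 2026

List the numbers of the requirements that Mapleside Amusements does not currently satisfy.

1. condition 'runs water rides' does not hold → requirement n/a → met
2. emergency-stop system test 40 days ago vs limit 45 → met
3. daily inspection log audit 53 days ago vs limit 60 → met
4. ride-specific liability coverage $1,625,000 ≥ $1,550,000 → met
5. restraint system inspection 119 days ago vs limit 90 → not met
6. on-site first responders 1 < 3 → not met
7. condition 'runs rides over 30 feet tall' does not hold → requirement n/a → met
8. operator training 95 days ago vs limit 180 → met
9. general liability coverage $1,375,000 < $1,425,000 → not met
10. certified ride operators 23 ≥ 12 → met
Not met: 5, 6, 9

5, 6, 9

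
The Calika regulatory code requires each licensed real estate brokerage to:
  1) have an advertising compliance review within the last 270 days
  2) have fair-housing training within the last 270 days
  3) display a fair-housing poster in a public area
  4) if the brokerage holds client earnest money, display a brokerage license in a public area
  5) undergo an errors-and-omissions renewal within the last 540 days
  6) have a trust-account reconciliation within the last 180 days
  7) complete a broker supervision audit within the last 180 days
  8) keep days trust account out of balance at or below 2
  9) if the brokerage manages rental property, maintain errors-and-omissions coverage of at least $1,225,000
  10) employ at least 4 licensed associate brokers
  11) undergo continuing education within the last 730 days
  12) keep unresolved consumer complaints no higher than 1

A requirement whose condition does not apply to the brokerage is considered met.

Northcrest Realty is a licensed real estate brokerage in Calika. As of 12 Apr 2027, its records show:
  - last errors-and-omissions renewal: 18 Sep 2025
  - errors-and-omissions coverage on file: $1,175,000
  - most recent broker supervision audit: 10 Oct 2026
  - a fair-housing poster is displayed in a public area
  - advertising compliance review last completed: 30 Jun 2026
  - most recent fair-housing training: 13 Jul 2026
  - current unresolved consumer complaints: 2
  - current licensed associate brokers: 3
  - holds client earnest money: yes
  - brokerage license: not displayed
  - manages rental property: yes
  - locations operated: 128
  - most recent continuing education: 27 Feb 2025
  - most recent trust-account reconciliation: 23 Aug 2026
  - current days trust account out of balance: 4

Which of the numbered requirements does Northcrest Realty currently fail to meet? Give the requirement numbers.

1, 2, 4, 5, 6, 7, 8, 9, 10, 11, 12

1. advertising compliance review 286 days ago vs limit 270 → not met
2. fair-housing training 273 days ago vs limit 270 → not met
3. fair-housing poster present → met
4. condition 'holds client earnest money' holds; brokerage license absent → not met
5. errors-and-omissions renewal 571 days ago vs limit 540 → not met
6. trust-account reconciliation 232 days ago vs limit 180 → not met
7. broker supervision audit 184 days ago vs limit 180 → not met
8. days trust account out of balance 4 > 2 → not met
9. condition 'manages rental property' holds; errors-and-omissions coverage $1,175,000 < $1,225,000 → not met
10. licensed associate brokers 3 < 4 → not met
11. continuing education 774 days ago vs limit 730 → not met
12. unresolved consumer complaints 2 > 1 → not met
Not met: 1, 2, 4, 5, 6, 7, 8, 9, 10, 11, 12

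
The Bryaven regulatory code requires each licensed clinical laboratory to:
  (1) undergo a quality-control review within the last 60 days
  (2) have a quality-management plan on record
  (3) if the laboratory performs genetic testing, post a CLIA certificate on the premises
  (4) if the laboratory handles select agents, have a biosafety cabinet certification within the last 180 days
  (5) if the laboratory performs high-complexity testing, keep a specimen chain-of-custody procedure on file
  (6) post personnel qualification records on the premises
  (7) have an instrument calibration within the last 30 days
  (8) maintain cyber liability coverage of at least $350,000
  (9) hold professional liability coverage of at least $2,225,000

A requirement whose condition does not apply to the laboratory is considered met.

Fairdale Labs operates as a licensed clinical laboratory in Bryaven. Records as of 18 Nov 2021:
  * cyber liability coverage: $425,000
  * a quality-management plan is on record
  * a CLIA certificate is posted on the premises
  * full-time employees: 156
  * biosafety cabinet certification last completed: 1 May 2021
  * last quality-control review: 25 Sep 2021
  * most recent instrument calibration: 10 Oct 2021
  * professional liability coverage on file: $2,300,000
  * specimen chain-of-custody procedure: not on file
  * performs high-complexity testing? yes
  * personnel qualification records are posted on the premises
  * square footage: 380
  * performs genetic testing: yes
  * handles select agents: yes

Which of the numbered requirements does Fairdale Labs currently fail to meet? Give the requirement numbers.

1. quality-control review 54 days ago vs limit 60 → met
2. quality-management plan present → met
3. condition 'performs genetic testing' holds; CLIA certificate present → met
4. condition 'handles select agents' holds; biosafety cabinet certification 201 days ago vs limit 180 → not met
5. condition 'performs high-complexity testing' holds; specimen chain-of-custody procedure absent → not met
6. personnel qualification records present → met
7. instrument calibration 39 days ago vs limit 30 → not met
8. cyber liability coverage $425,000 ≥ $350,000 → met
9. professional liability coverage $2,300,000 ≥ $2,225,000 → met
Not met: 4, 5, 7

4, 5, 7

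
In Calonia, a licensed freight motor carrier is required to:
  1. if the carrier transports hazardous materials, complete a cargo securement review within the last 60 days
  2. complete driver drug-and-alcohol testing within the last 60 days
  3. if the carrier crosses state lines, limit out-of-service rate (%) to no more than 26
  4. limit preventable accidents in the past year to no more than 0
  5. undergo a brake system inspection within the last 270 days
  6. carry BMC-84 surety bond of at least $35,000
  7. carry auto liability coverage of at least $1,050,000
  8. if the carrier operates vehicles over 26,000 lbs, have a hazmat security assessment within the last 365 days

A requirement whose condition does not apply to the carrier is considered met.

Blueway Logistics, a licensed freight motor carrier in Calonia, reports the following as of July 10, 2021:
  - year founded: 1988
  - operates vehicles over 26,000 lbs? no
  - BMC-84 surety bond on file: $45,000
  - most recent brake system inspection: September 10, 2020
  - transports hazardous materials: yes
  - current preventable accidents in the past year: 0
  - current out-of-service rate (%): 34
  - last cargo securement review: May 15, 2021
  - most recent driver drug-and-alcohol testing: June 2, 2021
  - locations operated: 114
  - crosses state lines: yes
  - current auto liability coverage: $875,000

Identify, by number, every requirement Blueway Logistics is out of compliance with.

3, 5, 7

1. condition 'transports hazardous materials' holds; cargo securement review 56 days ago vs limit 60 → met
2. driver drug-and-alcohol testing 38 days ago vs limit 60 → met
3. condition 'crosses state lines' holds; out-of-service rate (%) 34 > 26 → not met
4. preventable accidents in the past year 0 ≤ 0 → met
5. brake system inspection 303 days ago vs limit 270 → not met
6. BMC-84 surety bond $45,000 ≥ $35,000 → met
7. auto liability coverage $875,000 < $1,050,000 → not met
8. condition 'operates vehicles over 26,000 lbs' does not hold → requirement n/a → met
Not met: 3, 5, 7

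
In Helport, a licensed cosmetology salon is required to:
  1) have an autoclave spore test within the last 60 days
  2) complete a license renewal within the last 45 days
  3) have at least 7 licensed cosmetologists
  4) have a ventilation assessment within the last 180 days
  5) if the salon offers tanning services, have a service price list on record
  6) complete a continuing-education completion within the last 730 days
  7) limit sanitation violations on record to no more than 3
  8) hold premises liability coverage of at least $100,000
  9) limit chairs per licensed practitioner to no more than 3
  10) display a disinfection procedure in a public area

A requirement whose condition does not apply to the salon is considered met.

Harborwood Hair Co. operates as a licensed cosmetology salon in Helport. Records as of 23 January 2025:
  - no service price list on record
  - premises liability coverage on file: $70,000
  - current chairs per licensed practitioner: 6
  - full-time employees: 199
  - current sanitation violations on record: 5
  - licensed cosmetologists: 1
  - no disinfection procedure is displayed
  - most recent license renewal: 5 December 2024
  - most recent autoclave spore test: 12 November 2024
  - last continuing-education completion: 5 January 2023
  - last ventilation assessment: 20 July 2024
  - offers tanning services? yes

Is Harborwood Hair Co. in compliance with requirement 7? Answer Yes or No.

7. sanitation violations on record 5 > 3 → not met

No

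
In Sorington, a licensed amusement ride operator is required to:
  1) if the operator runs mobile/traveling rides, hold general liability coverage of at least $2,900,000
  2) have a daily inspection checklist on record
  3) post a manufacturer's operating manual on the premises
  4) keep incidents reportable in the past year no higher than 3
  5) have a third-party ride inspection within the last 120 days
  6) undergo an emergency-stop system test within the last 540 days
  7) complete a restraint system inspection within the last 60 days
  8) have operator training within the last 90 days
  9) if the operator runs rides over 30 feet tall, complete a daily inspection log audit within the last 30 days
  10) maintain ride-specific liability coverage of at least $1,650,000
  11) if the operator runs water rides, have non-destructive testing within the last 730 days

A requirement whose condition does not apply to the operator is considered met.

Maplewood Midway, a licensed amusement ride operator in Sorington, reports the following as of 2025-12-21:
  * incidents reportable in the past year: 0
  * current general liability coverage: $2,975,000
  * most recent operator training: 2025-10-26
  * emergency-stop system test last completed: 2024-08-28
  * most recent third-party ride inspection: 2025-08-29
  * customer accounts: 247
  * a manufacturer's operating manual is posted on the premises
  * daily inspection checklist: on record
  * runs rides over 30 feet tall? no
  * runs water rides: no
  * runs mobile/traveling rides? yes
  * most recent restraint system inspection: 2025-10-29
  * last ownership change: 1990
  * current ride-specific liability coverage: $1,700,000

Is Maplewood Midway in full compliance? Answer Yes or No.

1. condition 'runs mobile/traveling rides' holds; general liability coverage $2,975,000 ≥ $2,900,000 → met
2. daily inspection checklist present → met
3. manufacturer's operating manual present → met
4. incidents reportable in the past year 0 ≤ 3 → met
5. third-party ride inspection 114 days ago vs limit 120 → met
6. emergency-stop system test 480 days ago vs limit 540 → met
7. restraint system inspection 53 days ago vs limit 60 → met
8. operator training 56 days ago vs limit 90 → met
9. condition 'runs rides over 30 feet tall' does not hold → requirement n/a → met
10. ride-specific liability coverage $1,700,000 ≥ $1,650,000 → met
11. condition 'runs water rides' does not hold → requirement n/a → met
All met.

Yes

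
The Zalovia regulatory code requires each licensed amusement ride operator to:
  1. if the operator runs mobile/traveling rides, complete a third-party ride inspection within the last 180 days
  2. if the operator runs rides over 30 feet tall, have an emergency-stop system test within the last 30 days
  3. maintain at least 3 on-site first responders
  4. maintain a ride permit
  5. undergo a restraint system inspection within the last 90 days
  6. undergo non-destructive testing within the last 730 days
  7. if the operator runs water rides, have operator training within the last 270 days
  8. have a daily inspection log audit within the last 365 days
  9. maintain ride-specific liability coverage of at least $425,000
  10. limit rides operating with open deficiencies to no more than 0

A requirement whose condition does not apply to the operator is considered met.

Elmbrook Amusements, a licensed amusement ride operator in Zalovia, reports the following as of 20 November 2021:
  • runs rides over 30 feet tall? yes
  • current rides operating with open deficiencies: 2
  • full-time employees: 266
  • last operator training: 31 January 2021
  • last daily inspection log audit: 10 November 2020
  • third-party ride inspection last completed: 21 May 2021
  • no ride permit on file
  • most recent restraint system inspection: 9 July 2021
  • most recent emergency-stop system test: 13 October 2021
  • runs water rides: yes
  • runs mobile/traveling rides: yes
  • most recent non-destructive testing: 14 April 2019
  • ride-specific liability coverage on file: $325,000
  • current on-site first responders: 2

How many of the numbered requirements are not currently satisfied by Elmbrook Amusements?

1. condition 'runs mobile/traveling rides' holds; third-party ride inspection 183 days ago vs limit 180 → not met
2. condition 'runs rides over 30 feet tall' holds; emergency-stop system test 38 days ago vs limit 30 → not met
3. on-site first responders 2 < 3 → not met
4. ride permit absent → not met
5. restraint system inspection 134 days ago vs limit 90 → not met
6. non-destructive testing 951 days ago vs limit 730 → not met
7. condition 'runs water rides' holds; operator training 293 days ago vs limit 270 → not met
8. daily inspection log audit 375 days ago vs limit 365 → not met
9. ride-specific liability coverage $325,000 < $425,000 → not met
10. rides operating with open deficiencies 2 > 0 → not met
Not met: 10 of 10

10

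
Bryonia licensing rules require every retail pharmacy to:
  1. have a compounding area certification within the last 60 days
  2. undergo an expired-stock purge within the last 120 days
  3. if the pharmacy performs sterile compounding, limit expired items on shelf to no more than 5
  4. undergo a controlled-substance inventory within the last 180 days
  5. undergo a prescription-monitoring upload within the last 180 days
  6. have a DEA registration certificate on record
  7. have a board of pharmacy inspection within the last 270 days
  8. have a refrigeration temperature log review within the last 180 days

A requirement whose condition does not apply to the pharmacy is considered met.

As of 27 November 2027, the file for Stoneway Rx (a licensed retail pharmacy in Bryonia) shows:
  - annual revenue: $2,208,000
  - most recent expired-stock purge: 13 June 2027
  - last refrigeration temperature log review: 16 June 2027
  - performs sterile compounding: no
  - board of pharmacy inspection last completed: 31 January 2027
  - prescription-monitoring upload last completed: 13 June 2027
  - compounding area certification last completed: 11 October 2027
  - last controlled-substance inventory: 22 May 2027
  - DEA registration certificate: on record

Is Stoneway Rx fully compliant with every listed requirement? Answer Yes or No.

No

1. compounding area certification 47 days ago vs limit 60 → met
2. expired-stock purge 167 days ago vs limit 120 → not met
3. condition 'performs sterile compounding' does not hold → requirement n/a → met
4. controlled-substance inventory 189 days ago vs limit 180 → not met
5. prescription-monitoring upload 167 days ago vs limit 180 → met
6. DEA registration certificate present → met
7. board of pharmacy inspection 300 days ago vs limit 270 → not met
8. refrigeration temperature log review 164 days ago vs limit 180 → met
Not met: 2, 4, 7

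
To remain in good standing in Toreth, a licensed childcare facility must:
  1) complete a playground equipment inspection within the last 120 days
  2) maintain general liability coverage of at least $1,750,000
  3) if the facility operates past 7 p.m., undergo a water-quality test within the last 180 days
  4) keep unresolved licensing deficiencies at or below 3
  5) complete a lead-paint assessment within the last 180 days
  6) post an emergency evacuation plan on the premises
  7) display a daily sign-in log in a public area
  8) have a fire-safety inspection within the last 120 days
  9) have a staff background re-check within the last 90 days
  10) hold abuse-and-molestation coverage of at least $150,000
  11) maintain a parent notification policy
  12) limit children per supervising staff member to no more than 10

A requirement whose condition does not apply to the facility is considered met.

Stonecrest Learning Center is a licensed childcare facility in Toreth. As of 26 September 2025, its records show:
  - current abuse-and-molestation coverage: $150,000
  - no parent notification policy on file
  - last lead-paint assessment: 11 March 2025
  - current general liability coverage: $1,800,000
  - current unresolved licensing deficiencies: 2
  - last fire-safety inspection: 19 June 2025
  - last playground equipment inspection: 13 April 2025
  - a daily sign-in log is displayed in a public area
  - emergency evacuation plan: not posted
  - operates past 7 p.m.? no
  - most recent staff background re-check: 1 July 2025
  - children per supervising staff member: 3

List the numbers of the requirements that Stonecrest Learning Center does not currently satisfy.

1, 5, 6, 11

1. playground equipment inspection 166 days ago vs limit 120 → not met
2. general liability coverage $1,800,000 ≥ $1,750,000 → met
3. condition 'operates past 7 p.m.' does not hold → requirement n/a → met
4. unresolved licensing deficiencies 2 ≤ 3 → met
5. lead-paint assessment 199 days ago vs limit 180 → not met
6. emergency evacuation plan absent → not met
7. daily sign-in log present → met
8. fire-safety inspection 99 days ago vs limit 120 → met
9. staff background re-check 87 days ago vs limit 90 → met
10. abuse-and-molestation coverage $150,000 ≥ $150,000 → met
11. parent notification policy absent → not met
12. children per supervising staff member 3 ≤ 10 → met
Not met: 1, 5, 6, 11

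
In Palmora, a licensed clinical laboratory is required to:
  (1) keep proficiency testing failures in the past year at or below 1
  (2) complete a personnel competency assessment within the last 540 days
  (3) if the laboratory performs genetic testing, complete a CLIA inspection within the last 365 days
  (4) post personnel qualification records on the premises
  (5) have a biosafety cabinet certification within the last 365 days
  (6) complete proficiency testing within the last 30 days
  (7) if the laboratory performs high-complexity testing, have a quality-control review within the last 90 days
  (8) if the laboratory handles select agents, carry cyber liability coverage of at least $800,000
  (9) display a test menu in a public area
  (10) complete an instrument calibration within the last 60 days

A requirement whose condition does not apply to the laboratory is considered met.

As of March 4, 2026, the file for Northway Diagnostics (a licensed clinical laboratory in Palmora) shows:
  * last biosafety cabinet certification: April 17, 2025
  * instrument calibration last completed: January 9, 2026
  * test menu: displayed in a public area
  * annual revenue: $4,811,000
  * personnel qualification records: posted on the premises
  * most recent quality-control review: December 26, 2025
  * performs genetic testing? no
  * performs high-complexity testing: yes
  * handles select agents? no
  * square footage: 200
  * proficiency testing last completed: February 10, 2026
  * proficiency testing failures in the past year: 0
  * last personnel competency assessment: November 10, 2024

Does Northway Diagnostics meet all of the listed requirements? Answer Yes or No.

1. proficiency testing failures in the past year 0 ≤ 1 → met
2. personnel competency assessment 479 days ago vs limit 540 → met
3. condition 'performs genetic testing' does not hold → requirement n/a → met
4. personnel qualification records present → met
5. biosafety cabinet certification 321 days ago vs limit 365 → met
6. proficiency testing 22 days ago vs limit 30 → met
7. condition 'performs high-complexity testing' holds; quality-control review 68 days ago vs limit 90 → met
8. condition 'handles select agents' does not hold → requirement n/a → met
9. test menu present → met
10. instrument calibration 54 days ago vs limit 60 → met
All met.

Yes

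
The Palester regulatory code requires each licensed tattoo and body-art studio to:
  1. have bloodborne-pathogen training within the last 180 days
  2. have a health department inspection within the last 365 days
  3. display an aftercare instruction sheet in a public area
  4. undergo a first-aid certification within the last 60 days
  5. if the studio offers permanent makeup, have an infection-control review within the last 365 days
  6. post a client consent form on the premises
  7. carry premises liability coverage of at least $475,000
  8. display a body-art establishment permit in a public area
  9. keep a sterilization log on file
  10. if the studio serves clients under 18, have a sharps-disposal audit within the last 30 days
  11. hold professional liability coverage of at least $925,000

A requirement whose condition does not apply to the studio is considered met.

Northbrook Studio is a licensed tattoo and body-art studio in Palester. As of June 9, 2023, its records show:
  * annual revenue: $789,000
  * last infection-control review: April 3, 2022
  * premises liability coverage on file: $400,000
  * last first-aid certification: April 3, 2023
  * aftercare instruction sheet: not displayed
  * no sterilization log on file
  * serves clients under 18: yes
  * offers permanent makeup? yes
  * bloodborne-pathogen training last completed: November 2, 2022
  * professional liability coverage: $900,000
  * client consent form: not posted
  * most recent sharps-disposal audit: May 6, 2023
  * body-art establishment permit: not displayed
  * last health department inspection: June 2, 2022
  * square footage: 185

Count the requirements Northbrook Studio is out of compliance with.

11

1. bloodborne-pathogen training 219 days ago vs limit 180 → not met
2. health department inspection 372 days ago vs limit 365 → not met
3. aftercare instruction sheet absent → not met
4. first-aid certification 67 days ago vs limit 60 → not met
5. condition 'offers permanent makeup' holds; infection-control review 432 days ago vs limit 365 → not met
6. client consent form absent → not met
7. premises liability coverage $400,000 < $475,000 → not met
8. body-art establishment permit absent → not met
9. sterilization log absent → not met
10. condition 'serves clients under 18' holds; sharps-disposal audit 34 days ago vs limit 30 → not met
11. professional liability coverage $900,000 < $925,000 → not met
Not met: 11 of 11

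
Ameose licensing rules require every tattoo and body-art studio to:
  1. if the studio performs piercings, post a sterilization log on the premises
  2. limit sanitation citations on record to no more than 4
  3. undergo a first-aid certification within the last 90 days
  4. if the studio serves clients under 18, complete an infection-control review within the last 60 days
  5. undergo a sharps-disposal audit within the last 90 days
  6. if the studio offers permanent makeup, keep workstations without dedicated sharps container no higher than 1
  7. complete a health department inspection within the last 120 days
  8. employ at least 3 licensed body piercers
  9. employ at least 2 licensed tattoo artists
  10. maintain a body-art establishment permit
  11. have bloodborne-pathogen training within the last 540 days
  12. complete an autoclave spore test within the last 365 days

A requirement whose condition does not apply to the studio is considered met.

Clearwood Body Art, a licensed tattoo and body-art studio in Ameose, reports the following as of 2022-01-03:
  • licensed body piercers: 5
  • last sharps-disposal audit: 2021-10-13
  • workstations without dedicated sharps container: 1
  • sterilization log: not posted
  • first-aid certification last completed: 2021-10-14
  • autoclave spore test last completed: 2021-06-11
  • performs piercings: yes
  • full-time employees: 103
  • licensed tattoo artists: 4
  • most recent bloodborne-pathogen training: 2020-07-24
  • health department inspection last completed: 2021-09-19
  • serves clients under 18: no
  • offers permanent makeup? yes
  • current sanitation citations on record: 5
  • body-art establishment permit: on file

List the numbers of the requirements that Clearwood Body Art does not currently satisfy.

1, 2

1. condition 'performs piercings' holds; sterilization log absent → not met
2. sanitation citations on record 5 > 4 → not met
3. first-aid certification 81 days ago vs limit 90 → met
4. condition 'serves clients under 18' does not hold → requirement n/a → met
5. sharps-disposal audit 82 days ago vs limit 90 → met
6. condition 'offers permanent makeup' holds; workstations without dedicated sharps container 1 ≤ 1 → met
7. health department inspection 106 days ago vs limit 120 → met
8. licensed body piercers 5 ≥ 3 → met
9. licensed tattoo artists 4 ≥ 2 → met
10. body-art establishment permit present → met
11. bloodborne-pathogen training 528 days ago vs limit 540 → met
12. autoclave spore test 206 days ago vs limit 365 → met
Not met: 1, 2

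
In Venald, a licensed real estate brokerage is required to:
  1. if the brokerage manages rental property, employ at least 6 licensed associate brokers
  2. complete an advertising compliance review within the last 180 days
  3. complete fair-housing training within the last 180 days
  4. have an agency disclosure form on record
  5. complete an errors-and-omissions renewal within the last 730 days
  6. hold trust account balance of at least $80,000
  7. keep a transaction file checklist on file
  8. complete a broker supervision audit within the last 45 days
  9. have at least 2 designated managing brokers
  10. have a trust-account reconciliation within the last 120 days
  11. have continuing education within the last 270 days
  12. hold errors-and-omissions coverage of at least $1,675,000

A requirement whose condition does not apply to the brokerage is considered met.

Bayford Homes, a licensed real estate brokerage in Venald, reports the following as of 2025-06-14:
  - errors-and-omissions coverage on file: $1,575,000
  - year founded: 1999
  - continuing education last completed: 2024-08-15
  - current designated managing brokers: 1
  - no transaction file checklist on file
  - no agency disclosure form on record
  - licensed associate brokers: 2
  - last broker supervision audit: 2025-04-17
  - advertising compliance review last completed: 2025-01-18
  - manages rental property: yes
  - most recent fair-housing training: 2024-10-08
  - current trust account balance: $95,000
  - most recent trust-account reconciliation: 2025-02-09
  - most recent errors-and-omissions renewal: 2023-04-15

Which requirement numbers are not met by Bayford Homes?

1. condition 'manages rental property' holds; licensed associate brokers 2 < 6 → not met
2. advertising compliance review 147 days ago vs limit 180 → met
3. fair-housing training 249 days ago vs limit 180 → not met
4. agency disclosure form absent → not met
5. errors-and-omissions renewal 791 days ago vs limit 730 → not met
6. trust account balance $95,000 ≥ $80,000 → met
7. transaction file checklist absent → not met
8. broker supervision audit 58 days ago vs limit 45 → not met
9. designated managing brokers 1 < 2 → not met
10. trust-account reconciliation 125 days ago vs limit 120 → not met
11. continuing education 303 days ago vs limit 270 → not met
12. errors-and-omissions coverage $1,575,000 < $1,675,000 → not met
Not met: 1, 3, 4, 5, 7, 8, 9, 10, 11, 12

1, 3, 4, 5, 7, 8, 9, 10, 11, 12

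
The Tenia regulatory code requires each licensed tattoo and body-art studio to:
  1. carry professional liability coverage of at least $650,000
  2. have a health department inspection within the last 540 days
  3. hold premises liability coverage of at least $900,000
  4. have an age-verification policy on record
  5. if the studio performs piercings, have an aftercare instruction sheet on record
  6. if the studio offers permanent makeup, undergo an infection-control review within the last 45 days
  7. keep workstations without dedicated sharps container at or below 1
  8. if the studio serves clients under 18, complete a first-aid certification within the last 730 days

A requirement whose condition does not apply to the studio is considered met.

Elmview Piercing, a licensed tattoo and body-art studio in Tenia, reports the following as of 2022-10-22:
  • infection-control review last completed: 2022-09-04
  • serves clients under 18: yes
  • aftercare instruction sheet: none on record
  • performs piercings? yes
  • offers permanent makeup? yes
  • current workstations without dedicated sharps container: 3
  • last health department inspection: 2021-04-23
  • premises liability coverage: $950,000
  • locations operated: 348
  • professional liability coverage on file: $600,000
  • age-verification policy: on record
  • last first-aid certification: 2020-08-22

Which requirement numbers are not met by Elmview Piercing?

1, 2, 5, 6, 7, 8

1. professional liability coverage $600,000 < $650,000 → not met
2. health department inspection 547 days ago vs limit 540 → not met
3. premises liability coverage $950,000 ≥ $900,000 → met
4. age-verification policy present → met
5. condition 'performs piercings' holds; aftercare instruction sheet absent → not met
6. condition 'offers permanent makeup' holds; infection-control review 48 days ago vs limit 45 → not met
7. workstations without dedicated sharps container 3 > 1 → not met
8. condition 'serves clients under 18' holds; first-aid certification 791 days ago vs limit 730 → not met
Not met: 1, 2, 5, 6, 7, 8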